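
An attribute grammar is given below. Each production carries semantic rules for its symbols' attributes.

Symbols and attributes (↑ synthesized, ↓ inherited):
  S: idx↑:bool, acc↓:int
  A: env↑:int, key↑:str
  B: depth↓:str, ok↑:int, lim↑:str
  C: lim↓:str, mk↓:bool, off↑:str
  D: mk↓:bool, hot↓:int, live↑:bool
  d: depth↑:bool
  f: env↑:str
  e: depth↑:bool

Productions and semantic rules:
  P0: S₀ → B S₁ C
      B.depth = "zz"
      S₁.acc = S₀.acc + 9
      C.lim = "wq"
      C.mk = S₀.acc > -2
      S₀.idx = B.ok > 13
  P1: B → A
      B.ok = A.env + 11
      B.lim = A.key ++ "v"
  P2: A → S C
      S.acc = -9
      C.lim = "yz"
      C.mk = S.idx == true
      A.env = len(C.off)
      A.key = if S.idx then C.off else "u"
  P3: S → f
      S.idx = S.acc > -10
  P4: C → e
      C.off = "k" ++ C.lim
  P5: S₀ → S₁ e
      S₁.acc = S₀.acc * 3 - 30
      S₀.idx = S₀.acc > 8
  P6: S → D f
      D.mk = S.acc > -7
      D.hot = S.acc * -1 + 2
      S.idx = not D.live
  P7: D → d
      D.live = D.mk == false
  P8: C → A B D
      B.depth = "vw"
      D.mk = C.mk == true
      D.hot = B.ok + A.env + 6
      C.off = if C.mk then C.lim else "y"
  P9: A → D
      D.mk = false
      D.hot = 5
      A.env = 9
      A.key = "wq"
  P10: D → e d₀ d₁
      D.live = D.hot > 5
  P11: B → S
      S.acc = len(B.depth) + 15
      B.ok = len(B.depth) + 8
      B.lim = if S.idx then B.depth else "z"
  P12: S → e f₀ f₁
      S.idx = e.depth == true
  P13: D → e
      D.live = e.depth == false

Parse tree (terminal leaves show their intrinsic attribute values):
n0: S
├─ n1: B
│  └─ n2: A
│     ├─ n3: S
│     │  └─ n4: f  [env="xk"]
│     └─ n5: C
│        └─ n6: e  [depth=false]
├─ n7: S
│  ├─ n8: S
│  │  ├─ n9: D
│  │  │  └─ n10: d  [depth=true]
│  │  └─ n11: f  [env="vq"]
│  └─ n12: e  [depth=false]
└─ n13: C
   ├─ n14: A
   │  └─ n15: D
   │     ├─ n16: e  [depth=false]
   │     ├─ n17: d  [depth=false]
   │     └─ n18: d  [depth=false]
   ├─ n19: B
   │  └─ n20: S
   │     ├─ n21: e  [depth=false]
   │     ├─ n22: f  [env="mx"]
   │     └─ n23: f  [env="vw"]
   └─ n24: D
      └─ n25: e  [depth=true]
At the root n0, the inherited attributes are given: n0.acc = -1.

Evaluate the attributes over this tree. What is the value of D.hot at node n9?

1. n0.acc = -1  [given at root]
2. n1.depth = "zz"  ["zz"]
3. n3.acc = -9  [-9]
4. n4.env = "xk"  [terminal]
5. n3.idx = true  [S.acc > -10]
6. n5.lim = "yz"  ["yz"]
7. n5.mk = true  [S.idx == true]
8. n6.depth = false  [terminal]
9. n5.off = "kyz"  ["k" ++ C.lim]
10. n2.env = 3  [len(C.off)]
11. n2.key = "kyz"  [if S.idx then C.off else "u"]
12. n1.ok = 14  [A.env + 11]
13. n1.lim = "kyzv"  [A.key ++ "v"]
14. n7.acc = 8  [S₀.acc + 9]
15. n8.acc = -6  [S₀.acc * 3 - 30]
16. n9.mk = true  [S.acc > -7]
17. n9.hot = 8  [S.acc * -1 + 2]
18. n10.depth = true  [terminal]
19. n9.live = false  [D.mk == false]
20. n11.env = "vq"  [terminal]
21. n8.idx = true  [not D.live]
22. n12.depth = false  [terminal]
23. n7.idx = false  [S₀.acc > 8]
24. n13.lim = "wq"  ["wq"]
25. n13.mk = true  [S₀.acc > -2]
26. n15.mk = false  [false]
27. n15.hot = 5  [5]
28. n16.depth = false  [terminal]
29. n17.depth = false  [terminal]
30. n18.depth = false  [terminal]
31. n15.live = false  [D.hot > 5]
32. n14.env = 9  [9]
33. n14.key = "wq"  ["wq"]
34. n19.depth = "vw"  ["vw"]
35. n20.acc = 17  [len(B.depth) + 15]
36. n21.depth = false  [terminal]
37. n22.env = "mx"  [terminal]
38. n23.env = "vw"  [terminal]
39. n20.idx = false  [e.depth == true]
40. n19.ok = 10  [len(B.depth) + 8]
41. n19.lim = "z"  [if S.idx then B.depth else "z"]
42. n24.mk = true  [C.mk == true]
43. n24.hot = 25  [B.ok + A.env + 6]
44. n25.depth = true  [terminal]
45. n24.live = false  [e.depth == false]
46. n13.off = "wq"  [if C.mk then C.lim else "y"]
47. n0.idx = true  [B.ok > 13]

8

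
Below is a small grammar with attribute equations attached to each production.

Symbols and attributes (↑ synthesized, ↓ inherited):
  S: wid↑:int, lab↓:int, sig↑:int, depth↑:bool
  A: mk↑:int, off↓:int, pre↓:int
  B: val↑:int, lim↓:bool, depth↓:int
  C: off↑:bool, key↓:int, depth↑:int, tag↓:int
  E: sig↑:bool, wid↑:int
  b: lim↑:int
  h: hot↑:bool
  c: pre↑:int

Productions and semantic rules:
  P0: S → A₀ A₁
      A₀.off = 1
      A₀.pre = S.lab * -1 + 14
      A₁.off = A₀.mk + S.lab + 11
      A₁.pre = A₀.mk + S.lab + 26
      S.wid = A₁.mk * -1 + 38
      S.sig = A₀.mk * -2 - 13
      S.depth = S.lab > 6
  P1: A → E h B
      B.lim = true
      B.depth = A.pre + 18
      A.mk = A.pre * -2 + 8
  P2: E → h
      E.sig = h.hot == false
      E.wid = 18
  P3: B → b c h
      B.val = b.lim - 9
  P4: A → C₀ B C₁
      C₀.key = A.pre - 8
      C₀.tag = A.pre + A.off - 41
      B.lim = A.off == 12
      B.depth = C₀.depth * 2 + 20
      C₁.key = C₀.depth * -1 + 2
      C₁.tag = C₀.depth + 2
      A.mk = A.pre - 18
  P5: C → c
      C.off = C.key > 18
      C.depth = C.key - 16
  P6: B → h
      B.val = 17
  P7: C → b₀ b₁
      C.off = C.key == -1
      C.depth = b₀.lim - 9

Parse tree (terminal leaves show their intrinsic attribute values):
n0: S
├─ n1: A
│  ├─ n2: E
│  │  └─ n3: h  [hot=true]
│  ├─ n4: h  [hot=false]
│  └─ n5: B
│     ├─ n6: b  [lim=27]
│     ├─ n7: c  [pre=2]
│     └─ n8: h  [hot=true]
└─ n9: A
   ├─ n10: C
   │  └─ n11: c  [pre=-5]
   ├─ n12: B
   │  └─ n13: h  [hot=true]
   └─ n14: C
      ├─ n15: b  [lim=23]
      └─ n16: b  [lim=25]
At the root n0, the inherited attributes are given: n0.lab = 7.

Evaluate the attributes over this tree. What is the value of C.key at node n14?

-1

1. n0.lab = 7  [given at root]
2. n1.off = 1  [1]
3. n1.pre = 7  [S.lab * -1 + 14]
4. n3.hot = true  [terminal]
5. n2.sig = false  [h.hot == false]
6. n2.wid = 18  [18]
7. n4.hot = false  [terminal]
8. n5.lim = true  [true]
9. n5.depth = 25  [A.pre + 18]
10. n6.lim = 27  [terminal]
11. n7.pre = 2  [terminal]
12. n8.hot = true  [terminal]
13. n5.val = 18  [b.lim - 9]
14. n1.mk = -6  [A.pre * -2 + 8]
15. n9.off = 12  [A₀.mk + S.lab + 11]
16. n9.pre = 27  [A₀.mk + S.lab + 26]
17. n10.key = 19  [A.pre - 8]
18. n10.tag = -2  [A.pre + A.off - 41]
19. n11.pre = -5  [terminal]
20. n10.off = true  [C.key > 18]
21. n10.depth = 3  [C.key - 16]
22. n12.lim = true  [A.off == 12]
23. n12.depth = 26  [C₀.depth * 2 + 20]
24. n13.hot = true  [terminal]
25. n12.val = 17  [17]
26. n14.key = -1  [C₀.depth * -1 + 2]
27. n14.tag = 5  [C₀.depth + 2]
28. n15.lim = 23  [terminal]
29. n16.lim = 25  [terminal]
30. n14.off = true  [C.key == -1]
31. n14.depth = 14  [b₀.lim - 9]
32. n9.mk = 9  [A.pre - 18]
33. n0.wid = 29  [A₁.mk * -1 + 38]
34. n0.sig = -1  [A₀.mk * -2 - 13]
35. n0.depth = true  [S.lab > 6]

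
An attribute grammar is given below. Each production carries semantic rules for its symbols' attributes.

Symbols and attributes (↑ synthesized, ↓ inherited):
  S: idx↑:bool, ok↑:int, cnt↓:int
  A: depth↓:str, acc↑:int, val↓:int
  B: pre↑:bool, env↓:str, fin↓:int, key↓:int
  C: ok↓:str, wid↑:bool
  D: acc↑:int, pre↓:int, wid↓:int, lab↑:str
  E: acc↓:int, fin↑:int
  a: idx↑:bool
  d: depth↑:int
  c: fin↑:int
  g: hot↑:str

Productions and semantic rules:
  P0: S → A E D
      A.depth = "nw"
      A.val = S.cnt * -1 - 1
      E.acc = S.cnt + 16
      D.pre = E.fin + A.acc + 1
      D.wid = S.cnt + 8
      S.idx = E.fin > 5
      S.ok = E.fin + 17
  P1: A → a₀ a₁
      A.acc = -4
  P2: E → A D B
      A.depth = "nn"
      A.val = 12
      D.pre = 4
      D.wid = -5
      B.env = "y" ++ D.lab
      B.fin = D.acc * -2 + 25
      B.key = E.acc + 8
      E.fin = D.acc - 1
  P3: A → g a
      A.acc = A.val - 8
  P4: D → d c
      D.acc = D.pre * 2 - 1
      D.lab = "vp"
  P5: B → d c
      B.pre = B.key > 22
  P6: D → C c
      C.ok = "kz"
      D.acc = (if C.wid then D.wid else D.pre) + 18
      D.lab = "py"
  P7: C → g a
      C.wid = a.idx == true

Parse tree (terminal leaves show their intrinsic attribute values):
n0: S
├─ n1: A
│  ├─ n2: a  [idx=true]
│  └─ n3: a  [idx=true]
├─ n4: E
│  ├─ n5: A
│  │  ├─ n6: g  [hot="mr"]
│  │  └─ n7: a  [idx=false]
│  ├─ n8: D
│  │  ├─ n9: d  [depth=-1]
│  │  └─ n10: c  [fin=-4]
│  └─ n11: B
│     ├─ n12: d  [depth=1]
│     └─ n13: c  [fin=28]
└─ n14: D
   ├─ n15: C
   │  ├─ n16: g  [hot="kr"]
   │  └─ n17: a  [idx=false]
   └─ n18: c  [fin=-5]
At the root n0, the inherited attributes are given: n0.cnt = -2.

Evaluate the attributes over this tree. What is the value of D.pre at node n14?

3

1. n0.cnt = -2  [given at root]
2. n1.depth = "nw"  ["nw"]
3. n1.val = 1  [S.cnt * -1 - 1]
4. n2.idx = true  [terminal]
5. n3.idx = true  [terminal]
6. n1.acc = -4  [-4]
7. n4.acc = 14  [S.cnt + 16]
8. n5.depth = "nn"  ["nn"]
9. n5.val = 12  [12]
10. n6.hot = "mr"  [terminal]
11. n7.idx = false  [terminal]
12. n5.acc = 4  [A.val - 8]
13. n8.pre = 4  [4]
14. n8.wid = -5  [-5]
15. n9.depth = -1  [terminal]
16. n10.fin = -4  [terminal]
17. n8.acc = 7  [D.pre * 2 - 1]
18. n8.lab = "vp"  ["vp"]
19. n11.env = "yvp"  ["y" ++ D.lab]
20. n11.fin = 11  [D.acc * -2 + 25]
21. n11.key = 22  [E.acc + 8]
22. n12.depth = 1  [terminal]
23. n13.fin = 28  [terminal]
24. n11.pre = false  [B.key > 22]
25. n4.fin = 6  [D.acc - 1]
26. n14.pre = 3  [E.fin + A.acc + 1]
27. n14.wid = 6  [S.cnt + 8]
28. n15.ok = "kz"  ["kz"]
29. n16.hot = "kr"  [terminal]
30. n17.idx = false  [terminal]
31. n15.wid = false  [a.idx == true]
32. n18.fin = -5  [terminal]
33. n14.acc = 21  [(if C.wid then D.wid else D.pre) + 18]
34. n14.lab = "py"  ["py"]
35. n0.idx = true  [E.fin > 5]
36. n0.ok = 23  [E.fin + 17]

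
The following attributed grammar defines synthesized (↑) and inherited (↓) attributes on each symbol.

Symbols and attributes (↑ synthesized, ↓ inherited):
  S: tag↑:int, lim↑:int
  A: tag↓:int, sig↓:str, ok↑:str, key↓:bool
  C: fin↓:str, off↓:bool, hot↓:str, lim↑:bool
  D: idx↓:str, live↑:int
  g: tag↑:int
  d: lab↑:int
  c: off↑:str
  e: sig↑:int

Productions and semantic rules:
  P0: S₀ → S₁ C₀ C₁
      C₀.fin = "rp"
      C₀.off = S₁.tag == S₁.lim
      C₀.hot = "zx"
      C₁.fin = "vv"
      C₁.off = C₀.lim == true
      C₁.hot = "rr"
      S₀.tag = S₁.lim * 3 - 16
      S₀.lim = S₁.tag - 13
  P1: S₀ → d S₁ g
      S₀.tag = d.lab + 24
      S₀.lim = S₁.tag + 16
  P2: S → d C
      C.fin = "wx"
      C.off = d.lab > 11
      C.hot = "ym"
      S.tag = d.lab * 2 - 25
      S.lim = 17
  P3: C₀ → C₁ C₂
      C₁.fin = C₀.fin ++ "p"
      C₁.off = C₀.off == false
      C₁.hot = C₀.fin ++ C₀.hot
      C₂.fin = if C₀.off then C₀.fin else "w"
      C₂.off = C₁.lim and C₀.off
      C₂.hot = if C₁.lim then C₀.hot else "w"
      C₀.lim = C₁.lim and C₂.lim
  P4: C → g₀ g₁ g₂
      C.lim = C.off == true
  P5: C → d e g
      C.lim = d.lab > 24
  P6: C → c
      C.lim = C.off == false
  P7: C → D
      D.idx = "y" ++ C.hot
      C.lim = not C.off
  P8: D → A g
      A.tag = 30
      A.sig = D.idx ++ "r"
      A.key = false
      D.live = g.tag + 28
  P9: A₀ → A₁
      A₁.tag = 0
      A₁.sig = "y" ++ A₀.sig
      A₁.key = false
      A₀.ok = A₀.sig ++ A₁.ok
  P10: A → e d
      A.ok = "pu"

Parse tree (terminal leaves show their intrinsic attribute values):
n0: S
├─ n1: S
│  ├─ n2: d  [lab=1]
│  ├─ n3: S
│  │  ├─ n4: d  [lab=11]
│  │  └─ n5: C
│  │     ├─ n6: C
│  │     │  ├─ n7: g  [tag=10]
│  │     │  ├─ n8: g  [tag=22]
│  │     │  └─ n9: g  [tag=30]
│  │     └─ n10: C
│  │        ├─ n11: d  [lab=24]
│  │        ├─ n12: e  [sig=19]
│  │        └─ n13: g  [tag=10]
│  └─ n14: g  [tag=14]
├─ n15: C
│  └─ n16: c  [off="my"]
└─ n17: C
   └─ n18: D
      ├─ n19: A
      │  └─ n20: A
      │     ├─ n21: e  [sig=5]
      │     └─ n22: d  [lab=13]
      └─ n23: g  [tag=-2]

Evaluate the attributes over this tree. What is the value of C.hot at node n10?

"ym"

1. n2.lab = 1  [terminal]
2. n4.lab = 11  [terminal]
3. n5.fin = "wx"  ["wx"]
4. n5.off = false  [d.lab > 11]
5. n5.hot = "ym"  ["ym"]
6. n6.fin = "wxp"  [C₀.fin ++ "p"]
7. n6.off = true  [C₀.off == false]
8. n6.hot = "wxym"  [C₀.fin ++ C₀.hot]
9. n7.tag = 10  [terminal]
10. n8.tag = 22  [terminal]
11. n9.tag = 30  [terminal]
12. n6.lim = true  [C.off == true]
13. n10.fin = "w"  [if C₀.off then C₀.fin else "w"]
14. n10.off = false  [C₁.lim and C₀.off]
15. n10.hot = "ym"  [if C₁.lim then C₀.hot else "w"]
16. n11.lab = 24  [terminal]
17. n12.sig = 19  [terminal]
18. n13.tag = 10  [terminal]
19. n10.lim = false  [d.lab > 24]
20. n5.lim = false  [C₁.lim and C₂.lim]
21. n3.tag = -3  [d.lab * 2 - 25]
22. n3.lim = 17  [17]
23. n14.tag = 14  [terminal]
24. n1.tag = 25  [d.lab + 24]
25. n1.lim = 13  [S₁.tag + 16]
26. n15.fin = "rp"  ["rp"]
27. n15.off = false  [S₁.tag == S₁.lim]
28. n15.hot = "zx"  ["zx"]
29. n16.off = "my"  [terminal]
30. n15.lim = true  [C.off == false]
31. n17.fin = "vv"  ["vv"]
32. n17.off = true  [C₀.lim == true]
33. n17.hot = "rr"  ["rr"]
34. n18.idx = "yrr"  ["y" ++ C.hot]
35. n19.tag = 30  [30]
36. n19.sig = "yrrr"  [D.idx ++ "r"]
37. n19.key = false  [false]
38. n20.tag = 0  [0]
39. n20.sig = "yyrrr"  ["y" ++ A₀.sig]
40. n20.key = false  [false]
41. n21.sig = 5  [terminal]
42. n22.lab = 13  [terminal]
43. n20.ok = "pu"  ["pu"]
44. n19.ok = "yrrrpu"  [A₀.sig ++ A₁.ok]
45. n23.tag = -2  [terminal]
46. n18.live = 26  [g.tag + 28]
47. n17.lim = false  [not C.off]
48. n0.tag = 23  [S₁.lim * 3 - 16]
49. n0.lim = 12  [S₁.tag - 13]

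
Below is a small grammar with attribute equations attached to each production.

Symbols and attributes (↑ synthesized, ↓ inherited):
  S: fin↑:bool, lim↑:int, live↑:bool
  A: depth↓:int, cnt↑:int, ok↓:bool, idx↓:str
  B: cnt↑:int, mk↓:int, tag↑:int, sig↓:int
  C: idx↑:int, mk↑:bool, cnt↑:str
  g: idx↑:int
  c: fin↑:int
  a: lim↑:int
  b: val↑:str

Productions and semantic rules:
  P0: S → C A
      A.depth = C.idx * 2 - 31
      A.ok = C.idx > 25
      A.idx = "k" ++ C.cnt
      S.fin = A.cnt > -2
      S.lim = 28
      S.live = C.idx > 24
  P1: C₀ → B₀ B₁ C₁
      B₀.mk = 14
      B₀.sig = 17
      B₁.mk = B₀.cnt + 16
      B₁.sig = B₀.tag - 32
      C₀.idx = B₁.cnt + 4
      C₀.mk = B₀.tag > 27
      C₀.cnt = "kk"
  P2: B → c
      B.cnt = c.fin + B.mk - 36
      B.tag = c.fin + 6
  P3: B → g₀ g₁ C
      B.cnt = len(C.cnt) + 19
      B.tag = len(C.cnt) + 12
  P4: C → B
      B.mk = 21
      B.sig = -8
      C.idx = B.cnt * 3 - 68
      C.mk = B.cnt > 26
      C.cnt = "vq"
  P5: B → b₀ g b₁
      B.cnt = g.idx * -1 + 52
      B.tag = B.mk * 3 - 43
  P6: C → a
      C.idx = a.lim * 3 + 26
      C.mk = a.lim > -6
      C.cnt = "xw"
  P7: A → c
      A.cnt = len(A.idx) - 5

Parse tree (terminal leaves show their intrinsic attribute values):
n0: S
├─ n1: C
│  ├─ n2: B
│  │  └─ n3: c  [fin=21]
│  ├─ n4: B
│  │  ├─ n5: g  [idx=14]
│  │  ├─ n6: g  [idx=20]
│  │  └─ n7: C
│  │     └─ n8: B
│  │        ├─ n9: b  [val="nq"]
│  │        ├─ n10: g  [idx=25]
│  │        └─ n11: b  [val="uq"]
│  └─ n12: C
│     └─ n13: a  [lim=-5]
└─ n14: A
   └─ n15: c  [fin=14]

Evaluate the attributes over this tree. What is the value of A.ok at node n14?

1. n2.mk = 14  [14]
2. n2.sig = 17  [17]
3. n3.fin = 21  [terminal]
4. n2.cnt = -1  [c.fin + B.mk - 36]
5. n2.tag = 27  [c.fin + 6]
6. n4.mk = 15  [B₀.cnt + 16]
7. n4.sig = -5  [B₀.tag - 32]
8. n5.idx = 14  [terminal]
9. n6.idx = 20  [terminal]
10. n8.mk = 21  [21]
11. n8.sig = -8  [-8]
12. n9.val = "nq"  [terminal]
13. n10.idx = 25  [terminal]
14. n11.val = "uq"  [terminal]
15. n8.cnt = 27  [g.idx * -1 + 52]
16. n8.tag = 20  [B.mk * 3 - 43]
17. n7.idx = 13  [B.cnt * 3 - 68]
18. n7.mk = true  [B.cnt > 26]
19. n7.cnt = "vq"  ["vq"]
20. n4.cnt = 21  [len(C.cnt) + 19]
21. n4.tag = 14  [len(C.cnt) + 12]
22. n13.lim = -5  [terminal]
23. n12.idx = 11  [a.lim * 3 + 26]
24. n12.mk = true  [a.lim > -6]
25. n12.cnt = "xw"  ["xw"]
26. n1.idx = 25  [B₁.cnt + 4]
27. n1.mk = false  [B₀.tag > 27]
28. n1.cnt = "kk"  ["kk"]
29. n14.depth = 19  [C.idx * 2 - 31]
30. n14.ok = false  [C.idx > 25]
31. n14.idx = "kkk"  ["k" ++ C.cnt]
32. n15.fin = 14  [terminal]
33. n14.cnt = -2  [len(A.idx) - 5]
34. n0.fin = false  [A.cnt > -2]
35. n0.lim = 28  [28]
36. n0.live = true  [C.idx > 24]

false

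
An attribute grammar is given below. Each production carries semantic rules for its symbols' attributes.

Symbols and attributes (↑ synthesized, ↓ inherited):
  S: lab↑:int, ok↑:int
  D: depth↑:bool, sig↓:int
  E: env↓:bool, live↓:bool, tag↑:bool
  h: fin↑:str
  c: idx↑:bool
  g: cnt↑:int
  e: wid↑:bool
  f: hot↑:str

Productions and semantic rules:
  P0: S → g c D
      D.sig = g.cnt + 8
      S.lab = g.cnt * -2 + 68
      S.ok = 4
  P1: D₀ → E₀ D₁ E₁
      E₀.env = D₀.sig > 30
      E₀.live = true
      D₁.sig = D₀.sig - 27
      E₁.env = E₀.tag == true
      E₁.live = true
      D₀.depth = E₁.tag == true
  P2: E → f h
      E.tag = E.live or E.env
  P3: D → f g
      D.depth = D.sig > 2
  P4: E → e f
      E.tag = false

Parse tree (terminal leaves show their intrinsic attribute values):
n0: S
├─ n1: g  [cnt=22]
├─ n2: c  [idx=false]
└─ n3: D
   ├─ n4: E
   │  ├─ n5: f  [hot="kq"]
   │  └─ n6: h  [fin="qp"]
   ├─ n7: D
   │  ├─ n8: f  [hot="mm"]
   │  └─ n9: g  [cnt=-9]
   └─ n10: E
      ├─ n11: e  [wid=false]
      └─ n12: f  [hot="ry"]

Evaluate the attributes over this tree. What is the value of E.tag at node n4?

1. n1.cnt = 22  [terminal]
2. n2.idx = false  [terminal]
3. n3.sig = 30  [g.cnt + 8]
4. n4.env = false  [D₀.sig > 30]
5. n4.live = true  [true]
6. n5.hot = "kq"  [terminal]
7. n6.fin = "qp"  [terminal]
8. n4.tag = true  [E.live or E.env]
9. n7.sig = 3  [D₀.sig - 27]
10. n8.hot = "mm"  [terminal]
11. n9.cnt = -9  [terminal]
12. n7.depth = true  [D.sig > 2]
13. n10.env = true  [E₀.tag == true]
14. n10.live = true  [true]
15. n11.wid = false  [terminal]
16. n12.hot = "ry"  [terminal]
17. n10.tag = false  [false]
18. n3.depth = false  [E₁.tag == true]
19. n0.lab = 24  [g.cnt * -2 + 68]
20. n0.ok = 4  [4]

true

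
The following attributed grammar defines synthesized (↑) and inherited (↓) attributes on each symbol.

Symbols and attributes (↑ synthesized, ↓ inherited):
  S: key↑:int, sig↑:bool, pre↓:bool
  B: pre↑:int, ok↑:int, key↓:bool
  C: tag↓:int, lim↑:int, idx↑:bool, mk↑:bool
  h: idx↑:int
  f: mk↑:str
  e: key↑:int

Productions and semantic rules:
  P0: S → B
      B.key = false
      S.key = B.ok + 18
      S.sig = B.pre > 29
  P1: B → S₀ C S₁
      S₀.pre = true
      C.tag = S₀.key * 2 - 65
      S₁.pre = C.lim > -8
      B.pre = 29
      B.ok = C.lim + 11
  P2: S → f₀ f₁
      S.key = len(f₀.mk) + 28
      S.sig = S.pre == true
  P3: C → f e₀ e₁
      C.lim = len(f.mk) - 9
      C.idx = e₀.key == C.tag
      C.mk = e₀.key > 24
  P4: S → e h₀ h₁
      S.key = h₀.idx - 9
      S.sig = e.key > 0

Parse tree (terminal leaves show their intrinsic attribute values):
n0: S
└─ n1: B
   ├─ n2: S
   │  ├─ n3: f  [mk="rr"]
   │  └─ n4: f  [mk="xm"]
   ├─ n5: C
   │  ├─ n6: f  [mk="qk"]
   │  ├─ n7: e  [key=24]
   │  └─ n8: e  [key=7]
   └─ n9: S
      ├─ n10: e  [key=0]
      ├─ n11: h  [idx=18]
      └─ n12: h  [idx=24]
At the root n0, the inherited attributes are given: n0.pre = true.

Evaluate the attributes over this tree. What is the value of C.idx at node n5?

false

1. n0.pre = true  [given at root]
2. n1.key = false  [false]
3. n2.pre = true  [true]
4. n3.mk = "rr"  [terminal]
5. n4.mk = "xm"  [terminal]
6. n2.key = 30  [len(f₀.mk) + 28]
7. n2.sig = true  [S.pre == true]
8. n5.tag = -5  [S₀.key * 2 - 65]
9. n6.mk = "qk"  [terminal]
10. n7.key = 24  [terminal]
11. n8.key = 7  [terminal]
12. n5.lim = -7  [len(f.mk) - 9]
13. n5.idx = false  [e₀.key == C.tag]
14. n5.mk = false  [e₀.key > 24]
15. n9.pre = true  [C.lim > -8]
16. n10.key = 0  [terminal]
17. n11.idx = 18  [terminal]
18. n12.idx = 24  [terminal]
19. n9.key = 9  [h₀.idx - 9]
20. n9.sig = false  [e.key > 0]
21. n1.pre = 29  [29]
22. n1.ok = 4  [C.lim + 11]
23. n0.key = 22  [B.ok + 18]
24. n0.sig = false  [B.pre > 29]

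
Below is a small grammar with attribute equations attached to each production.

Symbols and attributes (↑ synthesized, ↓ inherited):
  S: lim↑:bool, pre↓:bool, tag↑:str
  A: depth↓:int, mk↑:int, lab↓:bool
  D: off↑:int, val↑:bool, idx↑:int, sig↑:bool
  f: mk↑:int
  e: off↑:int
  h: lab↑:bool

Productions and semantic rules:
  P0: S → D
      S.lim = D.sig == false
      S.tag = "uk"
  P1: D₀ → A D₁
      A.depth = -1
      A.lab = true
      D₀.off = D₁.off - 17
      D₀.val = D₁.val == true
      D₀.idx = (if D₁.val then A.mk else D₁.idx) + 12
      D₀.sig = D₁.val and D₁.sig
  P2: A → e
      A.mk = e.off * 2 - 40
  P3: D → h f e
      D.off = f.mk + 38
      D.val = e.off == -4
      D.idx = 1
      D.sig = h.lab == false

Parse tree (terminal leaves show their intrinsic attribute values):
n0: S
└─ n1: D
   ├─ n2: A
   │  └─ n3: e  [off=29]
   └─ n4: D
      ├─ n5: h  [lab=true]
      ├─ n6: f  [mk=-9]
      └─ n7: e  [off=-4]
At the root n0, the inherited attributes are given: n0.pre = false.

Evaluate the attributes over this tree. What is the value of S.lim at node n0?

true

1. n0.pre = false  [given at root]
2. n2.depth = -1  [-1]
3. n2.lab = true  [true]
4. n3.off = 29  [terminal]
5. n2.mk = 18  [e.off * 2 - 40]
6. n5.lab = true  [terminal]
7. n6.mk = -9  [terminal]
8. n7.off = -4  [terminal]
9. n4.off = 29  [f.mk + 38]
10. n4.val = true  [e.off == -4]
11. n4.idx = 1  [1]
12. n4.sig = false  [h.lab == false]
13. n1.off = 12  [D₁.off - 17]
14. n1.val = true  [D₁.val == true]
15. n1.idx = 30  [(if D₁.val then A.mk else D₁.idx) + 12]
16. n1.sig = false  [D₁.val and D₁.sig]
17. n0.lim = true  [D.sig == false]
18. n0.tag = "uk"  ["uk"]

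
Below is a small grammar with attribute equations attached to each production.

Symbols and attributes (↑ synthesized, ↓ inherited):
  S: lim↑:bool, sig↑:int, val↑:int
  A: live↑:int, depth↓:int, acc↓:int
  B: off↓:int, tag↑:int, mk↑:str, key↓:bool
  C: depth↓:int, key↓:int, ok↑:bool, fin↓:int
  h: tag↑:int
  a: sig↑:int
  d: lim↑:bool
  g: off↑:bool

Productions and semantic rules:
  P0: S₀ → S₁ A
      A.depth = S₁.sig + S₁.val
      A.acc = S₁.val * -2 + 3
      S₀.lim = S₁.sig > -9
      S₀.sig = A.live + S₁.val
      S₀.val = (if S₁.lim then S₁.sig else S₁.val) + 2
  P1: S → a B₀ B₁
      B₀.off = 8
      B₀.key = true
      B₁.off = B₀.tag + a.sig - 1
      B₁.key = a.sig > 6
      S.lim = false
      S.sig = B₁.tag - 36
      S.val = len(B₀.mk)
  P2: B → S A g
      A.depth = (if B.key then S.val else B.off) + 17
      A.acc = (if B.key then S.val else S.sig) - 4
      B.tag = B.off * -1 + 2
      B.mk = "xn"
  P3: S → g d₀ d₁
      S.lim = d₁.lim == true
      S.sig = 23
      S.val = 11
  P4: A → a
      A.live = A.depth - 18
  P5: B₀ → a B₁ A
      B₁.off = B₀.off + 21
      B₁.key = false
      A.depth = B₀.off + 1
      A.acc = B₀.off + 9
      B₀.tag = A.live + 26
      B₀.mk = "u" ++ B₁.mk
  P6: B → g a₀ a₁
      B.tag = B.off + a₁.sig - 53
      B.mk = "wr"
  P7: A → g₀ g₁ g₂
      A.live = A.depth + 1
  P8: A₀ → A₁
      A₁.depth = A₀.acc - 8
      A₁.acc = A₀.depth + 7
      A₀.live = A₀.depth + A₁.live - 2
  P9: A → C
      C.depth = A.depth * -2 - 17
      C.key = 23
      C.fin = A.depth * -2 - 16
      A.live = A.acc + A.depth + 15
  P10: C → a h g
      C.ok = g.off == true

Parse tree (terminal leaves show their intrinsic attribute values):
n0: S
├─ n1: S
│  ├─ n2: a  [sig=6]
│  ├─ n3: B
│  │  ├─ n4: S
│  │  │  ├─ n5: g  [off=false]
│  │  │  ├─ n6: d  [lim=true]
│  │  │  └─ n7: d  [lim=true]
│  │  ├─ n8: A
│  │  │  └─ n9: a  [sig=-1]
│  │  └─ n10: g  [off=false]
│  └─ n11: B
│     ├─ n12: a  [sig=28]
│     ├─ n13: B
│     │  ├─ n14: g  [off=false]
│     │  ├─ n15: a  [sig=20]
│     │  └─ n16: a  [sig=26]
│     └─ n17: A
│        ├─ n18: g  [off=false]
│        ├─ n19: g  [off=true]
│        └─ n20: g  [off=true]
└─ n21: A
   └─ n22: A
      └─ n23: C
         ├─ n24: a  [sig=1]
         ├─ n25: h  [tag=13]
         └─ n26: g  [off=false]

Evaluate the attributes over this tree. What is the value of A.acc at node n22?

0

1. n2.sig = 6  [terminal]
2. n3.off = 8  [8]
3. n3.key = true  [true]
4. n5.off = false  [terminal]
5. n6.lim = true  [terminal]
6. n7.lim = true  [terminal]
7. n4.lim = true  [d₁.lim == true]
8. n4.sig = 23  [23]
9. n4.val = 11  [11]
10. n8.depth = 28  [(if B.key then S.val else B.off) + 17]
11. n8.acc = 7  [(if B.key then S.val else S.sig) - 4]
12. n9.sig = -1  [terminal]
13. n8.live = 10  [A.depth - 18]
14. n10.off = false  [terminal]
15. n3.tag = -6  [B.off * -1 + 2]
16. n3.mk = "xn"  ["xn"]
17. n11.off = -1  [B₀.tag + a.sig - 1]
18. n11.key = false  [a.sig > 6]
19. n12.sig = 28  [terminal]
20. n13.off = 20  [B₀.off + 21]
21. n13.key = false  [false]
22. n14.off = false  [terminal]
23. n15.sig = 20  [terminal]
24. n16.sig = 26  [terminal]
25. n13.tag = -7  [B.off + a₁.sig - 53]
26. n13.mk = "wr"  ["wr"]
27. n17.depth = 0  [B₀.off + 1]
28. n17.acc = 8  [B₀.off + 9]
29. n18.off = false  [terminal]
30. n19.off = true  [terminal]
31. n20.off = true  [terminal]
32. n17.live = 1  [A.depth + 1]
33. n11.tag = 27  [A.live + 26]
34. n11.mk = "uwr"  ["u" ++ B₁.mk]
35. n1.lim = false  [false]
36. n1.sig = -9  [B₁.tag - 36]
37. n1.val = 2  [len(B₀.mk)]
38. n21.depth = -7  [S₁.sig + S₁.val]
39. n21.acc = -1  [S₁.val * -2 + 3]
40. n22.depth = -9  [A₀.acc - 8]
41. n22.acc = 0  [A₀.depth + 7]
42. n23.depth = 1  [A.depth * -2 - 17]
43. n23.key = 23  [23]
44. n23.fin = 2  [A.depth * -2 - 16]
45. n24.sig = 1  [terminal]
46. n25.tag = 13  [terminal]
47. n26.off = false  [terminal]
48. n23.ok = false  [g.off == true]
49. n22.live = 6  [A.acc + A.depth + 15]
50. n21.live = -3  [A₀.depth + A₁.live - 2]
51. n0.lim = false  [S₁.sig > -9]
52. n0.sig = -1  [A.live + S₁.val]
53. n0.val = 4  [(if S₁.lim then S₁.sig else S₁.val) + 2]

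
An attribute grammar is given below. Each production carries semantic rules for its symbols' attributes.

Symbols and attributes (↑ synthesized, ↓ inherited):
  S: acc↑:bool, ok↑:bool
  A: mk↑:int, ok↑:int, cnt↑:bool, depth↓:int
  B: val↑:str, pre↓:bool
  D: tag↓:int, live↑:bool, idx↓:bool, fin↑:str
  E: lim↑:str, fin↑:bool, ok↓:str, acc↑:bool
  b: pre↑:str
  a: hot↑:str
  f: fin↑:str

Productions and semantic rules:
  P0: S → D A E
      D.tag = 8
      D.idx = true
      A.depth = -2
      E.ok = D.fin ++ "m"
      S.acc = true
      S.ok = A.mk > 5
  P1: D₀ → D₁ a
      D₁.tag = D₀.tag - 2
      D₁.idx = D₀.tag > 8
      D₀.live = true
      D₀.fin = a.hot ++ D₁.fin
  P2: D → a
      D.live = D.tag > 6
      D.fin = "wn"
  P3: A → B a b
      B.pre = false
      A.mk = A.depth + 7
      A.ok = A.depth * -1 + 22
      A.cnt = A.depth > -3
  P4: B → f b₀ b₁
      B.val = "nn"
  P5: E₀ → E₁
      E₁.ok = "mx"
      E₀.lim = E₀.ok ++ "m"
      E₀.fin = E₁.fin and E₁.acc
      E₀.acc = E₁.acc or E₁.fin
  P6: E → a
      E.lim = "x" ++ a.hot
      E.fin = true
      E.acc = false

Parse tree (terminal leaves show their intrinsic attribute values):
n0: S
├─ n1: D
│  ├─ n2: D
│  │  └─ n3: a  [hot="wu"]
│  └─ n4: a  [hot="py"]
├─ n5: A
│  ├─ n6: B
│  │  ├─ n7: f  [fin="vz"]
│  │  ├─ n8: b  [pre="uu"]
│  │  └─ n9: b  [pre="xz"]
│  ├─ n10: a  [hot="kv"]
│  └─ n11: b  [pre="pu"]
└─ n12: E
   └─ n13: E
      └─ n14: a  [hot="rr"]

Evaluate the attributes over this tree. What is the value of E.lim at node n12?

1. n1.tag = 8  [8]
2. n1.idx = true  [true]
3. n2.tag = 6  [D₀.tag - 2]
4. n2.idx = false  [D₀.tag > 8]
5. n3.hot = "wu"  [terminal]
6. n2.live = false  [D.tag > 6]
7. n2.fin = "wn"  ["wn"]
8. n4.hot = "py"  [terminal]
9. n1.live = true  [true]
10. n1.fin = "pywn"  [a.hot ++ D₁.fin]
11. n5.depth = -2  [-2]
12. n6.pre = false  [false]
13. n7.fin = "vz"  [terminal]
14. n8.pre = "uu"  [terminal]
15. n9.pre = "xz"  [terminal]
16. n6.val = "nn"  ["nn"]
17. n10.hot = "kv"  [terminal]
18. n11.pre = "pu"  [terminal]
19. n5.mk = 5  [A.depth + 7]
20. n5.ok = 24  [A.depth * -1 + 22]
21. n5.cnt = true  [A.depth > -3]
22. n12.ok = "pywnm"  [D.fin ++ "m"]
23. n13.ok = "mx"  ["mx"]
24. n14.hot = "rr"  [terminal]
25. n13.lim = "xrr"  ["x" ++ a.hot]
26. n13.fin = true  [true]
27. n13.acc = false  [false]
28. n12.lim = "pywnmm"  [E₀.ok ++ "m"]
29. n12.fin = false  [E₁.fin and E₁.acc]
30. n12.acc = true  [E₁.acc or E₁.fin]
31. n0.acc = true  [true]
32. n0.ok = false  [A.mk > 5]

"pywnmm"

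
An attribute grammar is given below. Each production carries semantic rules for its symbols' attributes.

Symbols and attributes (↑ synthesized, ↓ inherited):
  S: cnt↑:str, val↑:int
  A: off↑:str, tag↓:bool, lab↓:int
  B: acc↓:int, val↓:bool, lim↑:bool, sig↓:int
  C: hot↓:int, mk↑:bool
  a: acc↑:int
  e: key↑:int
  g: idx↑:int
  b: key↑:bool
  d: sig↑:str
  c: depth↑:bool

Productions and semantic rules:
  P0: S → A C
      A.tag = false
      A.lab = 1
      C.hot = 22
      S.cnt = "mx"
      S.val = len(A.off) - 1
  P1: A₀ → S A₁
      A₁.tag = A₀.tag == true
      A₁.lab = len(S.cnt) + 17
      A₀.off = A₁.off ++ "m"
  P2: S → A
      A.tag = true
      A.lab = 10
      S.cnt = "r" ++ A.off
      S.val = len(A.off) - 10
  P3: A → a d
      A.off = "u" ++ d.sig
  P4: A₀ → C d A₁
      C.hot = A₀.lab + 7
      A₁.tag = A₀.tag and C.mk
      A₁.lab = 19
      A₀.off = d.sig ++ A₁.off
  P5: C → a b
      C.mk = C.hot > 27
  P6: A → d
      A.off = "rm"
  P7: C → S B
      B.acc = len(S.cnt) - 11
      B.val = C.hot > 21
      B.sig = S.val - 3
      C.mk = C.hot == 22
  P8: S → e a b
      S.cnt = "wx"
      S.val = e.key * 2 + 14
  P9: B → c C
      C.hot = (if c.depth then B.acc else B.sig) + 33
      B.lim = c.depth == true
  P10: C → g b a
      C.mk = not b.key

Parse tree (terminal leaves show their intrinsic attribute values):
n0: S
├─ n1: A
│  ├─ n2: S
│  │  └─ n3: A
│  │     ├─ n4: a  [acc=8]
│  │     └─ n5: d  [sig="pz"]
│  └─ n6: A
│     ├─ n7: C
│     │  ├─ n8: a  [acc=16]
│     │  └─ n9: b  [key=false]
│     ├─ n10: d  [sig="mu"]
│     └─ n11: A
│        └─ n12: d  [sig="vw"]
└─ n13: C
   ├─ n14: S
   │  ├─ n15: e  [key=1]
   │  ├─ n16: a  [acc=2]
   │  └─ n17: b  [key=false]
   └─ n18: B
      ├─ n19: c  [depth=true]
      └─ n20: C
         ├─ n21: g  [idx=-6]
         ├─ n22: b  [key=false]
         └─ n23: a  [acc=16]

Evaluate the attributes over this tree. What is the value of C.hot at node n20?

24

1. n1.tag = false  [false]
2. n1.lab = 1  [1]
3. n3.tag = true  [true]
4. n3.lab = 10  [10]
5. n4.acc = 8  [terminal]
6. n5.sig = "pz"  [terminal]
7. n3.off = "upz"  ["u" ++ d.sig]
8. n2.cnt = "rupz"  ["r" ++ A.off]
9. n2.val = -7  [len(A.off) - 10]
10. n6.tag = false  [A₀.tag == true]
11. n6.lab = 21  [len(S.cnt) + 17]
12. n7.hot = 28  [A₀.lab + 7]
13. n8.acc = 16  [terminal]
14. n9.key = false  [terminal]
15. n7.mk = true  [C.hot > 27]
16. n10.sig = "mu"  [terminal]
17. n11.tag = false  [A₀.tag and C.mk]
18. n11.lab = 19  [19]
19. n12.sig = "vw"  [terminal]
20. n11.off = "rm"  ["rm"]
21. n6.off = "murm"  [d.sig ++ A₁.off]
22. n1.off = "murmm"  [A₁.off ++ "m"]
23. n13.hot = 22  [22]
24. n15.key = 1  [terminal]
25. n16.acc = 2  [terminal]
26. n17.key = false  [terminal]
27. n14.cnt = "wx"  ["wx"]
28. n14.val = 16  [e.key * 2 + 14]
29. n18.acc = -9  [len(S.cnt) - 11]
30. n18.val = true  [C.hot > 21]
31. n18.sig = 13  [S.val - 3]
32. n19.depth = true  [terminal]
33. n20.hot = 24  [(if c.depth then B.acc else B.sig) + 33]
34. n21.idx = -6  [terminal]
35. n22.key = false  [terminal]
36. n23.acc = 16  [terminal]
37. n20.mk = true  [not b.key]
38. n18.lim = true  [c.depth == true]
39. n13.mk = true  [C.hot == 22]
40. n0.cnt = "mx"  ["mx"]
41. n0.val = 4  [len(A.off) - 1]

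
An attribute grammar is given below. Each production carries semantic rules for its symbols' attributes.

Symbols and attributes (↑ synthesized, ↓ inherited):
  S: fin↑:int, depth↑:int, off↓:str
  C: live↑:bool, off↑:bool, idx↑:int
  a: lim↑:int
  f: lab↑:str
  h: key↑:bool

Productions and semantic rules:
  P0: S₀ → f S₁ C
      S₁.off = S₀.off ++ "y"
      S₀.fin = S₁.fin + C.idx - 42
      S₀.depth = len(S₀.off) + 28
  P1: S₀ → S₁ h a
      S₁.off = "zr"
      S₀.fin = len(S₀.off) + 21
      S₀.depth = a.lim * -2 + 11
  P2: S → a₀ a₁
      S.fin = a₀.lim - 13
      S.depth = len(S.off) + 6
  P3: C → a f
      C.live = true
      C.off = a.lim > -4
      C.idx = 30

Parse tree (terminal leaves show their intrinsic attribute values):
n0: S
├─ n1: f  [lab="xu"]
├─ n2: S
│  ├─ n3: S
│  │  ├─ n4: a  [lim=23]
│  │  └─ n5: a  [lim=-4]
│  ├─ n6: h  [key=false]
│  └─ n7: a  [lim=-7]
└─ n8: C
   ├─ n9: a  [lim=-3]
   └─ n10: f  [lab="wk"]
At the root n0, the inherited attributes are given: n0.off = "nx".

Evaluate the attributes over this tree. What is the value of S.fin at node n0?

12

1. n0.off = "nx"  [given at root]
2. n1.lab = "xu"  [terminal]
3. n2.off = "nxy"  [S₀.off ++ "y"]
4. n3.off = "zr"  ["zr"]
5. n4.lim = 23  [terminal]
6. n5.lim = -4  [terminal]
7. n3.fin = 10  [a₀.lim - 13]
8. n3.depth = 8  [len(S.off) + 6]
9. n6.key = false  [terminal]
10. n7.lim = -7  [terminal]
11. n2.fin = 24  [len(S₀.off) + 21]
12. n2.depth = 25  [a.lim * -2 + 11]
13. n9.lim = -3  [terminal]
14. n10.lab = "wk"  [terminal]
15. n8.live = true  [true]
16. n8.off = true  [a.lim > -4]
17. n8.idx = 30  [30]
18. n0.fin = 12  [S₁.fin + C.idx - 42]
19. n0.depth = 30  [len(S₀.off) + 28]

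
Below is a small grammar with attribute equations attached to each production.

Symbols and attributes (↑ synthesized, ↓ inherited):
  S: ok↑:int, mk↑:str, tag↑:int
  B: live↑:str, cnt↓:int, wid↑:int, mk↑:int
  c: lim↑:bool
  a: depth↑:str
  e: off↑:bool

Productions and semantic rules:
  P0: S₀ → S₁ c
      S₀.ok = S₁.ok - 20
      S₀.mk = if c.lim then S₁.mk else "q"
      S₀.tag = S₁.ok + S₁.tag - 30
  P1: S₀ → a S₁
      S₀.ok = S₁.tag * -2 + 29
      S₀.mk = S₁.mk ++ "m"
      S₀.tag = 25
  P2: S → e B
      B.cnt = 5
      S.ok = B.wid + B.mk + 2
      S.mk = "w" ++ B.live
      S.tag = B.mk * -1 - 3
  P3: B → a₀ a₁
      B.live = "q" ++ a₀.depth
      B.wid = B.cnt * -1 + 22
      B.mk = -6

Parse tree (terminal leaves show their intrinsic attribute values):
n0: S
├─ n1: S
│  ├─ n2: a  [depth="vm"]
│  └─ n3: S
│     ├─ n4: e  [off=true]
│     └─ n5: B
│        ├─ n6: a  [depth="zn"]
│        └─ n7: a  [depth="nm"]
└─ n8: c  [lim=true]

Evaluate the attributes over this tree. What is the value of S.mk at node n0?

1. n2.depth = "vm"  [terminal]
2. n4.off = true  [terminal]
3. n5.cnt = 5  [5]
4. n6.depth = "zn"  [terminal]
5. n7.depth = "nm"  [terminal]
6. n5.live = "qzn"  ["q" ++ a₀.depth]
7. n5.wid = 17  [B.cnt * -1 + 22]
8. n5.mk = -6  [-6]
9. n3.ok = 13  [B.wid + B.mk + 2]
10. n3.mk = "wqzn"  ["w" ++ B.live]
11. n3.tag = 3  [B.mk * -1 - 3]
12. n1.ok = 23  [S₁.tag * -2 + 29]
13. n1.mk = "wqznm"  [S₁.mk ++ "m"]
14. n1.tag = 25  [25]
15. n8.lim = true  [terminal]
16. n0.ok = 3  [S₁.ok - 20]
17. n0.mk = "wqznm"  [if c.lim then S₁.mk else "q"]
18. n0.tag = 18  [S₁.ok + S₁.tag - 30]

"wqznm"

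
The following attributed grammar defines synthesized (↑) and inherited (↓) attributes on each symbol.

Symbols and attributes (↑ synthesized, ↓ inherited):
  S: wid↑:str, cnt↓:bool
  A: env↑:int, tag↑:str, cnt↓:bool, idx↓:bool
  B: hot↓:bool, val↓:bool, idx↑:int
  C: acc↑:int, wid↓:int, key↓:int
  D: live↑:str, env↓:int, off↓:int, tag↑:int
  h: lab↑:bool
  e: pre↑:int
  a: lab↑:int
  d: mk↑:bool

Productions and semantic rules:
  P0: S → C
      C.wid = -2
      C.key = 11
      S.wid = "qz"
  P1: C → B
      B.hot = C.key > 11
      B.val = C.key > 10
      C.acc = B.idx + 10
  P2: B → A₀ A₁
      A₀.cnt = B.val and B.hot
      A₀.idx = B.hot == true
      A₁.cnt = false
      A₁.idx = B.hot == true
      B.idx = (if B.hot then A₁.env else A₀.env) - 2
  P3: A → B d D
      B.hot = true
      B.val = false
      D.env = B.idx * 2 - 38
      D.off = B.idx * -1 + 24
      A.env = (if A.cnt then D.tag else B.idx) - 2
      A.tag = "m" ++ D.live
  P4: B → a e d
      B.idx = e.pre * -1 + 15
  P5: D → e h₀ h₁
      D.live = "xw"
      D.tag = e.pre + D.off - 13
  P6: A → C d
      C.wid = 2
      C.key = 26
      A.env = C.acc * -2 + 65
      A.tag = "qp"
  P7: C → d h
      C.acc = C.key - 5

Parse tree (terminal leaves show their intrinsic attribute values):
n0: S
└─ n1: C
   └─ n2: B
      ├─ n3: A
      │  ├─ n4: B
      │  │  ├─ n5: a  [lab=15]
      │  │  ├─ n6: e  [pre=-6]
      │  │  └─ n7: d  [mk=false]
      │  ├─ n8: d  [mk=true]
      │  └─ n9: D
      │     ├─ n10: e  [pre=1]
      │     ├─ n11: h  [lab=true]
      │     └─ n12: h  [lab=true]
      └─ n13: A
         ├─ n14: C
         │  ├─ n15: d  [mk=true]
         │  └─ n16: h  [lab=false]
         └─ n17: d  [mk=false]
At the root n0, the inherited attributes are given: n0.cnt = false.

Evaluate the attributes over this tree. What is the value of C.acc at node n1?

27

1. n0.cnt = false  [given at root]
2. n1.wid = -2  [-2]
3. n1.key = 11  [11]
4. n2.hot = false  [C.key > 11]
5. n2.val = true  [C.key > 10]
6. n3.cnt = false  [B.val and B.hot]
7. n3.idx = false  [B.hot == true]
8. n4.hot = true  [true]
9. n4.val = false  [false]
10. n5.lab = 15  [terminal]
11. n6.pre = -6  [terminal]
12. n7.mk = false  [terminal]
13. n4.idx = 21  [e.pre * -1 + 15]
14. n8.mk = true  [terminal]
15. n9.env = 4  [B.idx * 2 - 38]
16. n9.off = 3  [B.idx * -1 + 24]
17. n10.pre = 1  [terminal]
18. n11.lab = true  [terminal]
19. n12.lab = true  [terminal]
20. n9.live = "xw"  ["xw"]
21. n9.tag = -9  [e.pre + D.off - 13]
22. n3.env = 19  [(if A.cnt then D.tag else B.idx) - 2]
23. n3.tag = "mxw"  ["m" ++ D.live]
24. n13.cnt = false  [false]
25. n13.idx = false  [B.hot == true]
26. n14.wid = 2  [2]
27. n14.key = 26  [26]
28. n15.mk = true  [terminal]
29. n16.lab = false  [terminal]
30. n14.acc = 21  [C.key - 5]
31. n17.mk = false  [terminal]
32. n13.env = 23  [C.acc * -2 + 65]
33. n13.tag = "qp"  ["qp"]
34. n2.idx = 17  [(if B.hot then A₁.env else A₀.env) - 2]
35. n1.acc = 27  [B.idx + 10]
36. n0.wid = "qz"  ["qz"]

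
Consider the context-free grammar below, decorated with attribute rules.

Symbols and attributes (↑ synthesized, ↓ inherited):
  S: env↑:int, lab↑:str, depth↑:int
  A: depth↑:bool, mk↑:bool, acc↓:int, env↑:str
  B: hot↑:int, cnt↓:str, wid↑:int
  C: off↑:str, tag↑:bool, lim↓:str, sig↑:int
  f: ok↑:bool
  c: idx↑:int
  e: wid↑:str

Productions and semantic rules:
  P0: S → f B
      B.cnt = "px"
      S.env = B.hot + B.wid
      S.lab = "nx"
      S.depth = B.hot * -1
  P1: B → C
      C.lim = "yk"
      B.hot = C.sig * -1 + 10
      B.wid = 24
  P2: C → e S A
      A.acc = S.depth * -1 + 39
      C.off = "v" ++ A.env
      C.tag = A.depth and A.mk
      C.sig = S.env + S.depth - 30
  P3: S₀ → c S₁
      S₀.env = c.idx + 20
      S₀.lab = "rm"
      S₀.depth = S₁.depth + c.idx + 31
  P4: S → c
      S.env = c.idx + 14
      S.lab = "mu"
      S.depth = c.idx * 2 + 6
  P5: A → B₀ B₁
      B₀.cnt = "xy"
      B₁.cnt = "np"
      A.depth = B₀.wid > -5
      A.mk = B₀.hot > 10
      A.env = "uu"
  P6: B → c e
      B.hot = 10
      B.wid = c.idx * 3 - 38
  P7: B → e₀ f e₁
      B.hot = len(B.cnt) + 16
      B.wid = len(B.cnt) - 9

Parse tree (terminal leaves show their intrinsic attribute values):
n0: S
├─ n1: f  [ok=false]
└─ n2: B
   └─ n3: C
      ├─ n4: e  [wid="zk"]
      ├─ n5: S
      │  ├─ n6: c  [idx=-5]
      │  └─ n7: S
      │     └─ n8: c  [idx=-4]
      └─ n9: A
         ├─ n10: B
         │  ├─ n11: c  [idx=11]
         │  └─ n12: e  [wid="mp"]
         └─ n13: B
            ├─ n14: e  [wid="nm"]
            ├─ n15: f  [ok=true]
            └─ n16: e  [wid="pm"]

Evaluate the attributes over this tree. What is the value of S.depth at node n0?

1. n1.ok = false  [terminal]
2. n2.cnt = "px"  ["px"]
3. n3.lim = "yk"  ["yk"]
4. n4.wid = "zk"  [terminal]
5. n6.idx = -5  [terminal]
6. n8.idx = -4  [terminal]
7. n7.env = 10  [c.idx + 14]
8. n7.lab = "mu"  ["mu"]
9. n7.depth = -2  [c.idx * 2 + 6]
10. n5.env = 15  [c.idx + 20]
11. n5.lab = "rm"  ["rm"]
12. n5.depth = 24  [S₁.depth + c.idx + 31]
13. n9.acc = 15  [S.depth * -1 + 39]
14. n10.cnt = "xy"  ["xy"]
15. n11.idx = 11  [terminal]
16. n12.wid = "mp"  [terminal]
17. n10.hot = 10  [10]
18. n10.wid = -5  [c.idx * 3 - 38]
19. n13.cnt = "np"  ["np"]
20. n14.wid = "nm"  [terminal]
21. n15.ok = true  [terminal]
22. n16.wid = "pm"  [terminal]
23. n13.hot = 18  [len(B.cnt) + 16]
24. n13.wid = -7  [len(B.cnt) - 9]
25. n9.depth = false  [B₀.wid > -5]
26. n9.mk = false  [B₀.hot > 10]
27. n9.env = "uu"  ["uu"]
28. n3.off = "vuu"  ["v" ++ A.env]
29. n3.tag = false  [A.depth and A.mk]
30. n3.sig = 9  [S.env + S.depth - 30]
31. n2.hot = 1  [C.sig * -1 + 10]
32. n2.wid = 24  [24]
33. n0.env = 25  [B.hot + B.wid]
34. n0.lab = "nx"  ["nx"]
35. n0.depth = -1  [B.hot * -1]

-1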